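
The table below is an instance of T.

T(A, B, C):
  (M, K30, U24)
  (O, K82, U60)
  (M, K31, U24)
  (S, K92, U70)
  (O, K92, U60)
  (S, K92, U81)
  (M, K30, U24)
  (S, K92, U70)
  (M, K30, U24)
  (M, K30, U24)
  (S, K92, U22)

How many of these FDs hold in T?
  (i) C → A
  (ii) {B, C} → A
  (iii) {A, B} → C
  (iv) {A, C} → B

(i) C → A: every LHS value maps to a single RHS value — holds.
(ii) {B, C} → A: every LHS value maps to a single RHS value — holds.
(iii) {A, B} → C: (A=S, B=K92): 4 rows → C takes values {U70, U81, U22} — violation — fails.
(iv) {A, C} → B: (A=M, C=U24): 5 rows → B takes values {K30, K31} — violation; (A=O, C=U60): 2 rows → B takes values {K82, K92} — violation — fails.
2 of the 4 dependencies hold.

2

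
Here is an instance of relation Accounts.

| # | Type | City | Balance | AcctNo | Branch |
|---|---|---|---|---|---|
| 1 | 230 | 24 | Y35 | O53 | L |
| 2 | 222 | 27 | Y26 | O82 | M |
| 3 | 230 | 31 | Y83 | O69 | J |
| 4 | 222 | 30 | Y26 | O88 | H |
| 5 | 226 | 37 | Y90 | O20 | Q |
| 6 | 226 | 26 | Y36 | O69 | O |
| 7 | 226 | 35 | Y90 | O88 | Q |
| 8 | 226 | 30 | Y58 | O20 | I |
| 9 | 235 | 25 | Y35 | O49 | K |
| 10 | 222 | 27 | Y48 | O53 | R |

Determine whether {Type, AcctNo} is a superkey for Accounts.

No

Rows 5 and 8 have the same {Type, AcctNo} value (Type=226, AcctNo=O20) but are distinct tuples, so {Type, AcctNo} does not determine every attribute — not a superkey.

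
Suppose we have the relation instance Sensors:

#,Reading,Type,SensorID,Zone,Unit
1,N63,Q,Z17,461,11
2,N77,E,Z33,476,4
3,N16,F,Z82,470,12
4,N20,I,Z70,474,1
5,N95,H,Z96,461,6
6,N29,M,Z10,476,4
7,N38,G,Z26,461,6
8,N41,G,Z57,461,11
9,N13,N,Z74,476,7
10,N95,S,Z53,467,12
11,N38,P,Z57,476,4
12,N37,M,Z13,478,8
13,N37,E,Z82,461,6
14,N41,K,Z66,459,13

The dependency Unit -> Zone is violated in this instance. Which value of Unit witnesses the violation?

Unit=11: rows 1, 8 → Zone = 461, 461 ✓
Unit=4: rows 2, 6, 11 → Zone = 476, 476, 476 ✓
Unit=12: rows 3, 10 → Zone takes values {470, 467} — violation
Unit=1: row 4 → Zone = 474 ✓
Unit=6: rows 5, 7, 13 → Zone = 461, 461, 461 ✓
Unit=7: row 9 → Zone = 476 ✓
Unit=8: row 12 → Zone = 478 ✓
Unit=13: row 14 → Zone = 459 ✓
The only Unit value with inconsistent Zone is Unit=12.

12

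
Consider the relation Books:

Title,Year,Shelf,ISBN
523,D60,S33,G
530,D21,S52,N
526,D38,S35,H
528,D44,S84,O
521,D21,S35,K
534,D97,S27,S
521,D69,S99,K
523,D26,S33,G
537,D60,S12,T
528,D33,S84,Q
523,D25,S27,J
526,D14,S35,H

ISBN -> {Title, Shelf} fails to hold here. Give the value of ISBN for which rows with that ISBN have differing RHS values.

ISBN=G: 2 rows → {Title,Shelf} = (523, S33), (523, S33) ✓
ISBN=N: 1 row → {Title,Shelf} = (530, S52) ✓
ISBN=H: 2 rows → {Title,Shelf} = (526, S35), (526, S35) ✓
ISBN=O: 1 row → {Title,Shelf} = (528, S84) ✓
ISBN=K: 2 rows → {Title,Shelf} takes values {(521, S35), (521, S99)} — violation
ISBN=S: 1 row → {Title,Shelf} = (534, S27) ✓
ISBN=T: 1 row → {Title,Shelf} = (537, S12) ✓
ISBN=Q: 1 row → {Title,Shelf} = (528, S84) ✓
ISBN=J: 1 row → {Title,Shelf} = (523, S27) ✓
The only ISBN value with inconsistent RHS is ISBN=K.

K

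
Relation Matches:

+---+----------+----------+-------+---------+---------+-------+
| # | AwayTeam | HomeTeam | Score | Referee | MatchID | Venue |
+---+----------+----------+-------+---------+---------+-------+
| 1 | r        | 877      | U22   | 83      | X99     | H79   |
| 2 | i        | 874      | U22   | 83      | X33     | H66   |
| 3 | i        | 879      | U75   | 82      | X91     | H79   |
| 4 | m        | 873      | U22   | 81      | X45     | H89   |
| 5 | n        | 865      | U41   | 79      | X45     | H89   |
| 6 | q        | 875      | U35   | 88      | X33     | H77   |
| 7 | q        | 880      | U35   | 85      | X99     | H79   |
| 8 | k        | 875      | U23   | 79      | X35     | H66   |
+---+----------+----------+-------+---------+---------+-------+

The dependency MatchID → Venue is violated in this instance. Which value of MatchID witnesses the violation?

X33

MatchID=X99: rows 1, 7 → Venue = H79, H79 ✓
MatchID=X33: rows 2, 6 → Venue takes values {H66, H77} — violation
MatchID=X91: row 3 → Venue = H79 ✓
MatchID=X45: rows 4, 5 → Venue = H89, H89 ✓
MatchID=X35: row 8 → Venue = H66 ✓
The only MatchID value with inconsistent Venue is MatchID=X33.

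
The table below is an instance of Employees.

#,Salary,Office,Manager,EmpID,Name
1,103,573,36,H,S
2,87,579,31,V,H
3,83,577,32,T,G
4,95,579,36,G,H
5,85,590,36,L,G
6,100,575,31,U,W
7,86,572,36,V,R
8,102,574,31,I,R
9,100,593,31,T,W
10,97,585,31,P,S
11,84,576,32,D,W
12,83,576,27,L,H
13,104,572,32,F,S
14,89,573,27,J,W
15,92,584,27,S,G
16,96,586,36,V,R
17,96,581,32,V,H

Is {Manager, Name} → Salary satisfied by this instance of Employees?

No

(Manager=36, Name=S): row 1 → Salary = 103 ✓
(Manager=31, Name=H): row 2 → Salary = 87 ✓
(Manager=32, Name=G): row 3 → Salary = 83 ✓
(Manager=36, Name=H): row 4 → Salary = 95 ✓
(Manager=36, Name=G): row 5 → Salary = 85 ✓
(Manager=31, Name=W): rows 6, 9 → Salary = 100, 100 ✓
(Manager=36, Name=R): rows 7, 16 → Salary takes values {86, 96} — violation
(Manager=31, Name=R): row 8 → Salary = 102 ✓
(Manager=31, Name=S): row 10 → Salary = 97 ✓
(Manager=32, Name=W): row 11 → Salary = 84 ✓
(Manager=27, Name=H): row 12 → Salary = 83 ✓
(Manager=32, Name=S): row 13 → Salary = 104 ✓
(Manager=27, Name=W): row 14 → Salary = 89 ✓
(Manager=27, Name=G): row 15 → Salary = 92 ✓
(Manager=32, Name=H): row 17 → Salary = 96 ✓
Two rows agree on {Manager, Name} but differ on Salary, so {Manager, Name} → Salary does not hold.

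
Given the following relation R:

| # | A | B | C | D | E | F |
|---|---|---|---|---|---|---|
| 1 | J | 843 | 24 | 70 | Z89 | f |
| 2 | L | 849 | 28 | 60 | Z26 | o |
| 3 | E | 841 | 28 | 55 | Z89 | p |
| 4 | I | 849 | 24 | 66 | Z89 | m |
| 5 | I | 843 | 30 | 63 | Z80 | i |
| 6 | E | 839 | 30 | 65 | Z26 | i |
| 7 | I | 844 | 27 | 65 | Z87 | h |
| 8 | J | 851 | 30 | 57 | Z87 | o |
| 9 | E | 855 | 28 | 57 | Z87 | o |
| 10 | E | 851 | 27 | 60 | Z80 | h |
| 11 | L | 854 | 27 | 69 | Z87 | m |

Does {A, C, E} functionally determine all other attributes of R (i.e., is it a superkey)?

All 11 rows have distinct {A, C, E} values, so {A, C, E} → (all attributes) holds and {A, C, E} is a superkey.

Yes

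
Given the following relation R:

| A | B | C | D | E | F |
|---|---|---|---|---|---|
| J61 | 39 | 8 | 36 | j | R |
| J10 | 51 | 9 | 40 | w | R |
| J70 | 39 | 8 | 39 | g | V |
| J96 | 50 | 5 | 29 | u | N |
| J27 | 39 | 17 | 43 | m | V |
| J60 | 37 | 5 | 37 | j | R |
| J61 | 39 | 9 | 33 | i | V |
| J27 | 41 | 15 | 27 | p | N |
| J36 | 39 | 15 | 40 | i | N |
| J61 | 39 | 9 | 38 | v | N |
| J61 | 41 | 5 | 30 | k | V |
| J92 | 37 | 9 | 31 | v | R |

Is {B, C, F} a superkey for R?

All 12 rows have distinct {B, C, F} values, so {B, C, F} → (all attributes) holds and {B, C, F} is a superkey.

Yes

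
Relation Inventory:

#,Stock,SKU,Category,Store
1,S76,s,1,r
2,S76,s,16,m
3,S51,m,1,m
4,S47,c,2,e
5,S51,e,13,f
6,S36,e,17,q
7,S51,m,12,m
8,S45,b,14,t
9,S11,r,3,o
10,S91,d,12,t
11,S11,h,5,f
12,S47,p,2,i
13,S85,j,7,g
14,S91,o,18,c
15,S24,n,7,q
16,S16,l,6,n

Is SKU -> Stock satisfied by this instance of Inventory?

No

SKU=s: rows 1, 2 → Stock = S76, S76 ✓
SKU=m: rows 3, 7 → Stock = S51, S51 ✓
SKU=c: row 4 → Stock = S47 ✓
SKU=e: rows 5, 6 → Stock takes values {S51, S36} — violation
SKU=b: row 8 → Stock = S45 ✓
SKU=r: row 9 → Stock = S11 ✓
SKU=d: row 10 → Stock = S91 ✓
SKU=h: row 11 → Stock = S11 ✓
SKU=p: row 12 → Stock = S47 ✓
SKU=j: row 13 → Stock = S85 ✓
SKU=o: row 14 → Stock = S91 ✓
SKU=n: row 15 → Stock = S24 ✓
SKU=l: row 16 → Stock = S16 ✓
Two rows agree on SKU but differ on Stock, so SKU -> Stock does not hold.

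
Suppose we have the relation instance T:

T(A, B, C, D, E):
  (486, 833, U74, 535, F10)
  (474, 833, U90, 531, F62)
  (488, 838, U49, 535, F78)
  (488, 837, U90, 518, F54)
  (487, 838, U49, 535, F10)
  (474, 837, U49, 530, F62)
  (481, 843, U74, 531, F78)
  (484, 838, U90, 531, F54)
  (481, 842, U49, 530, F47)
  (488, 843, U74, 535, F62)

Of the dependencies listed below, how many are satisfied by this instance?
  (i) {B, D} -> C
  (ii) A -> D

(i) {B, D} -> C: every LHS value maps to a single RHS value — holds.
(ii) A -> D: A=474: 2 rows → D takes values {531, 530} — violation; A=488: 3 rows → D takes values {535, 518} — violation; A=481: 2 rows → D takes values {531, 530} — violation — fails.
1 of the 2 dependencies holds.

1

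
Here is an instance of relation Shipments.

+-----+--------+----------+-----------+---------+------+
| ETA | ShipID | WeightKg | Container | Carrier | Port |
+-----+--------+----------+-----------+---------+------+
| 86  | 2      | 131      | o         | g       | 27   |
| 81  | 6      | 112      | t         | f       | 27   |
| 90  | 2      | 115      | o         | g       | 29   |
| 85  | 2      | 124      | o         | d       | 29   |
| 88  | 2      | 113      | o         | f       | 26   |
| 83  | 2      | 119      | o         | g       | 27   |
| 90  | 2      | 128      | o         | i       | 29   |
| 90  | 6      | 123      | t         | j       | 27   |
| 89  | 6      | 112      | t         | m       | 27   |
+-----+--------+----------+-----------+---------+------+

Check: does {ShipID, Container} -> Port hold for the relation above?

No

(ShipID=2, Container=o): 6 rows → Port takes values {27, 29, 26} — violation
(ShipID=6, Container=t): 3 rows → Port = 27, 27, 27 ✓
Two rows agree on {ShipID, Container} but differ on Port, so {ShipID, Container} -> Port does not hold.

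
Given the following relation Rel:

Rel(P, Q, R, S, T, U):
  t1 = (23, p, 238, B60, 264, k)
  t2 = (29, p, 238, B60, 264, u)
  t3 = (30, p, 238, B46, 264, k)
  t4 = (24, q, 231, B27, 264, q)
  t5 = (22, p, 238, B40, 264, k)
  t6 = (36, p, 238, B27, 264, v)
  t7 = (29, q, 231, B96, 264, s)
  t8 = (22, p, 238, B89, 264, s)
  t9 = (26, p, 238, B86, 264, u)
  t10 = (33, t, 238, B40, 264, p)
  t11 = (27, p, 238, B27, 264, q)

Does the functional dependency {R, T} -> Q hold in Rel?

No

(R=238, T=264): rows 1, 2, 3, 5, 6, 8, 9, 10, 11 → Q takes values {p, t} — violation
(R=231, T=264): rows 4, 7 → Q = q, q ✓
Two rows agree on {R, T} but differ on Q, so {R, T} -> Q does not hold.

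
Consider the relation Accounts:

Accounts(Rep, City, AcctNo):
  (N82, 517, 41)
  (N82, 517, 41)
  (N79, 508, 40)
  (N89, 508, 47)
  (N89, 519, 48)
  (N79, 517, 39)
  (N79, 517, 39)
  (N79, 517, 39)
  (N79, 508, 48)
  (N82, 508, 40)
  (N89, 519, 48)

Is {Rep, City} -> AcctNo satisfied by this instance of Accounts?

No

(Rep=N82, City=517): 2 rows → AcctNo = 41, 41 ✓
(Rep=N79, City=508): 2 rows → AcctNo takes values {40, 48} — violation
(Rep=N89, City=508): 1 row → AcctNo = 47 ✓
(Rep=N89, City=519): 2 rows → AcctNo = 48, 48 ✓
(Rep=N79, City=517): 3 rows → AcctNo = 39, 39, 39 ✓
(Rep=N82, City=508): 1 row → AcctNo = 40 ✓
Two rows agree on {Rep, City} but differ on AcctNo, so {Rep, City} -> AcctNo does not hold.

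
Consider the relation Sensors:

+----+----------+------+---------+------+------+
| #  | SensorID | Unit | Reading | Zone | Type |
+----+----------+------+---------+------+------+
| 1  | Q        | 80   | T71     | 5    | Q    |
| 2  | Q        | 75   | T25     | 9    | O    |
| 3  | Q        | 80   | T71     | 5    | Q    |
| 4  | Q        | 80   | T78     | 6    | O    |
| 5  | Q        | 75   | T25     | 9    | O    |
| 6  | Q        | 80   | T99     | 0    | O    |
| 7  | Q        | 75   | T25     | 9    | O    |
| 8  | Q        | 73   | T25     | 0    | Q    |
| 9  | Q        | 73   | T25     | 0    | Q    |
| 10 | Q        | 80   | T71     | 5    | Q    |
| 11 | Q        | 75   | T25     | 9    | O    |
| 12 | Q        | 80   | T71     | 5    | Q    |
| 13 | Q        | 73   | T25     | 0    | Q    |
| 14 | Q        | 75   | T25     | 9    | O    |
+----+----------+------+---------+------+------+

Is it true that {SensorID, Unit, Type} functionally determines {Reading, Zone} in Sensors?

No

(SensorID=Q, Unit=80, Type=Q): rows 1, 3, 10, 12 → {Reading,Zone} = (T71, 5), (T71, 5), (T71, 5), (T71, 5) ✓
(SensorID=Q, Unit=75, Type=O): rows 2, 5, 7, 11, 14 → {Reading,Zone} = (T25, 9), (T25, 9), (T25, 9), (T25, 9), (T25, 9) ✓
(SensorID=Q, Unit=80, Type=O): rows 4, 6 → {Reading,Zone} takes values {(T78, 6), (T99, 0)} — violation
(SensorID=Q, Unit=73, Type=Q): rows 8, 9, 13 → {Reading,Zone} = (T25, 0), (T25, 0), (T25, 0) ✓
Two rows agree on {SensorID, Unit, Type} but differ on {Reading, Zone}, so {SensorID, Unit, Type} -> {Reading, Zone} does not hold.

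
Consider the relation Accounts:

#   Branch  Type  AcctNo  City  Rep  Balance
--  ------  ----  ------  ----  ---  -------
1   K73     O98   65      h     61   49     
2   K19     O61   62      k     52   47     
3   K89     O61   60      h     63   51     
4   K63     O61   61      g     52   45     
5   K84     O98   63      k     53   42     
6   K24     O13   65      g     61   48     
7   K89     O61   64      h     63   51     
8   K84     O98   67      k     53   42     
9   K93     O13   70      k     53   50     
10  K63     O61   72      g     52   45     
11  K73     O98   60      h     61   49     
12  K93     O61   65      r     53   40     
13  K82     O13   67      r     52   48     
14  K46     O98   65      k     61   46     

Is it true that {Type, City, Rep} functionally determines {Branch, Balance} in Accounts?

(Type=O98, City=h, Rep=61): rows 1, 11 → {Branch,Balance} = (K73, 49), (K73, 49) ✓
(Type=O61, City=k, Rep=52): row 2 → {Branch,Balance} = (K19, 47) ✓
(Type=O61, City=h, Rep=63): rows 3, 7 → {Branch,Balance} = (K89, 51), (K89, 51) ✓
(Type=O61, City=g, Rep=52): rows 4, 10 → {Branch,Balance} = (K63, 45), (K63, 45) ✓
(Type=O98, City=k, Rep=53): rows 5, 8 → {Branch,Balance} = (K84, 42), (K84, 42) ✓
(Type=O13, City=g, Rep=61): row 6 → {Branch,Balance} = (K24, 48) ✓
(Type=O13, City=k, Rep=53): row 9 → {Branch,Balance} = (K93, 50) ✓
(Type=O61, City=r, Rep=53): row 12 → {Branch,Balance} = (K93, 40) ✓
(Type=O13, City=r, Rep=52): row 13 → {Branch,Balance} = (K82, 48) ✓
(Type=O98, City=k, Rep=61): row 14 → {Branch,Balance} = (K46, 46) ✓
Every {Type, City, Rep} value is associated with a single {Branch, Balance} value, so {Type, City, Rep} -> {Branch, Balance} holds.

Yes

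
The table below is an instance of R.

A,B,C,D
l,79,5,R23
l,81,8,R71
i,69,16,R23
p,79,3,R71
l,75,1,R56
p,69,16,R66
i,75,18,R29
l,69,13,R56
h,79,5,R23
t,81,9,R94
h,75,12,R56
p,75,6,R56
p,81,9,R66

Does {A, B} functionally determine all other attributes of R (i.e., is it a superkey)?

Yes

All 13 rows have distinct {A, B} values, so {A, B} → (all attributes) holds and {A, B} is a superkey.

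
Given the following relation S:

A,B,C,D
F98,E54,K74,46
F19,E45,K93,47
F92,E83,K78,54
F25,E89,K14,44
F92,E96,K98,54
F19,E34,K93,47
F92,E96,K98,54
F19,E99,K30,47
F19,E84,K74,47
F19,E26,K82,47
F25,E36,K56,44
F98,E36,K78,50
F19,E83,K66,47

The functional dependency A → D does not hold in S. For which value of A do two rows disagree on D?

F98

A=F98: 2 rows → D takes values {46, 50} — violation
A=F19: 6 rows → D = 47, 47, 47, 47, 47, 47 ✓
A=F92: 3 rows → D = 54, 54, 54 ✓
A=F25: 2 rows → D = 44, 44 ✓
The only A value with inconsistent D is A=F98.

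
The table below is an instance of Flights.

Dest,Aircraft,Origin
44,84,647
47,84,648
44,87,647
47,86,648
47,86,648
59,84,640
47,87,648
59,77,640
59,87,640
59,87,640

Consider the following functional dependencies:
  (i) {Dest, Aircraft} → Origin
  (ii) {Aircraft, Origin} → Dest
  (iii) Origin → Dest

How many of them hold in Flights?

3

(i) {Dest, Aircraft} → Origin: every LHS value maps to a single RHS value — holds.
(ii) {Aircraft, Origin} → Dest: every LHS value maps to a single RHS value — holds.
(iii) Origin → Dest: every LHS value maps to a single RHS value — holds.
3 of the 3 dependencies hold.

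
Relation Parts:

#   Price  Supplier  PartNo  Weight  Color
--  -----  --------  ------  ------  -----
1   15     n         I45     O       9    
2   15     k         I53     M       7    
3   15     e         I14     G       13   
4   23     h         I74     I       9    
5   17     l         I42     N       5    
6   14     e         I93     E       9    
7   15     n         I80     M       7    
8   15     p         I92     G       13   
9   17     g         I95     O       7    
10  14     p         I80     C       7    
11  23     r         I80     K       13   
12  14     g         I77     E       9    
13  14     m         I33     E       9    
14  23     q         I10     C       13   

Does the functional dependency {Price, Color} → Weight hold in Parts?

No

(Price=15, Color=9): row 1 → Weight = O ✓
(Price=15, Color=7): rows 2, 7 → Weight = M, M ✓
(Price=15, Color=13): rows 3, 8 → Weight = G, G ✓
(Price=23, Color=9): row 4 → Weight = I ✓
(Price=17, Color=5): row 5 → Weight = N ✓
(Price=14, Color=9): rows 6, 12, 13 → Weight = E, E, E ✓
(Price=17, Color=7): row 9 → Weight = O ✓
(Price=14, Color=7): row 10 → Weight = C ✓
(Price=23, Color=13): rows 11, 14 → Weight takes values {K, C} — violation
Two rows agree on {Price, Color} but differ on Weight, so {Price, Color} → Weight does not hold.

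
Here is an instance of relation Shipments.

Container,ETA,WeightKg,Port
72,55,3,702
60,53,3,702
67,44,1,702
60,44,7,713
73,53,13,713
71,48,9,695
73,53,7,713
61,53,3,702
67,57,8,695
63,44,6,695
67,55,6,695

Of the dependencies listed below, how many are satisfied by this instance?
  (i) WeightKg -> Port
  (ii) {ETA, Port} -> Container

1

(i) WeightKg -> Port: every LHS value maps to a single RHS value — holds.
(ii) {ETA, Port} -> Container: (ETA=53, Port=702): 2 rows → Container takes values {60, 61} — violation — fails.
1 of the 2 dependencies holds.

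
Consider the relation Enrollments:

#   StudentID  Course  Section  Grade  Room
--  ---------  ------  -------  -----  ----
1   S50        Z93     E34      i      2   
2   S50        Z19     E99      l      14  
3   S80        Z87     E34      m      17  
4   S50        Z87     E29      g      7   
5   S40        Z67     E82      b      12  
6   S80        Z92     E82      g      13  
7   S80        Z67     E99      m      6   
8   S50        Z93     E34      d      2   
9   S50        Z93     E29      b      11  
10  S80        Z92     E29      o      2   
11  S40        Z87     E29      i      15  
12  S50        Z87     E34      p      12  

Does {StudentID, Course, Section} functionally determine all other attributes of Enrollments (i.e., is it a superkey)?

No

Rows 1 and 8 have the same {StudentID, Course, Section} value (StudentID=S50, Course=Z93, Section=E34) but are distinct tuples, so {StudentID, Course, Section} does not determine every attribute — not a superkey.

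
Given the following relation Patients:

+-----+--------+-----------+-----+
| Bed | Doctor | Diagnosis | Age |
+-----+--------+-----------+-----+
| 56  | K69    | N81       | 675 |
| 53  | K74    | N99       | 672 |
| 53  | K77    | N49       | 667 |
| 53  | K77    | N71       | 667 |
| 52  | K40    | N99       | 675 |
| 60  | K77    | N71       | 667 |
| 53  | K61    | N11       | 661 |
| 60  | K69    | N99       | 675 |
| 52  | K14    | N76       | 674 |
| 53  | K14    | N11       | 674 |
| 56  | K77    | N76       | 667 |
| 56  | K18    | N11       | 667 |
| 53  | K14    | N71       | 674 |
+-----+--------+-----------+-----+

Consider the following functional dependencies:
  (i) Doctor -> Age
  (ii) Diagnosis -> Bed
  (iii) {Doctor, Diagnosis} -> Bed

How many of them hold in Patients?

1

(i) Doctor -> Age: every LHS value maps to a single RHS value — holds.
(ii) Diagnosis -> Bed: Diagnosis=N99: 3 rows → Bed takes values {53, 52, 60} — violation; Diagnosis=N71: 3 rows → Bed takes values {53, 60} — violation; Diagnosis=N11: 3 rows → Bed takes values {53, 56} — violation; Diagnosis=N76: 2 rows → Bed takes values {52, 56} — violation — fails.
(iii) {Doctor, Diagnosis} -> Bed: (Doctor=K77, Diagnosis=N71): 2 rows → Bed takes values {53, 60} — violation — fails.
1 of the 3 dependencies holds.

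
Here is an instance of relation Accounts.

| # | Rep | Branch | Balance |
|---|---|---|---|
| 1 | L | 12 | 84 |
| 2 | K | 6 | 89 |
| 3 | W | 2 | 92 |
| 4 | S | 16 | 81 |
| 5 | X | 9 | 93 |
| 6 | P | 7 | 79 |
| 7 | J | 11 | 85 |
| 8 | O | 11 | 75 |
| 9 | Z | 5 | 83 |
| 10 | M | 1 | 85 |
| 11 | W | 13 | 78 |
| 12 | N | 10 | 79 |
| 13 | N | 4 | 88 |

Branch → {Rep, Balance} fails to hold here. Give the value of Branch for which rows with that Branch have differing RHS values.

Branch=12: row 1 → {Rep,Balance} = (L, 84) ✓
Branch=6: row 2 → {Rep,Balance} = (K, 89) ✓
Branch=2: row 3 → {Rep,Balance} = (W, 92) ✓
Branch=16: row 4 → {Rep,Balance} = (S, 81) ✓
Branch=9: row 5 → {Rep,Balance} = (X, 93) ✓
Branch=7: row 6 → {Rep,Balance} = (P, 79) ✓
Branch=11: rows 7, 8 → {Rep,Balance} takes values {(J, 85), (O, 75)} — violation
Branch=5: row 9 → {Rep,Balance} = (Z, 83) ✓
Branch=1: row 10 → {Rep,Balance} = (M, 85) ✓
Branch=13: row 11 → {Rep,Balance} = (W, 78) ✓
Branch=10: row 12 → {Rep,Balance} = (N, 79) ✓
Branch=4: row 13 → {Rep,Balance} = (N, 88) ✓
The only Branch value with inconsistent RHS is Branch=11.

11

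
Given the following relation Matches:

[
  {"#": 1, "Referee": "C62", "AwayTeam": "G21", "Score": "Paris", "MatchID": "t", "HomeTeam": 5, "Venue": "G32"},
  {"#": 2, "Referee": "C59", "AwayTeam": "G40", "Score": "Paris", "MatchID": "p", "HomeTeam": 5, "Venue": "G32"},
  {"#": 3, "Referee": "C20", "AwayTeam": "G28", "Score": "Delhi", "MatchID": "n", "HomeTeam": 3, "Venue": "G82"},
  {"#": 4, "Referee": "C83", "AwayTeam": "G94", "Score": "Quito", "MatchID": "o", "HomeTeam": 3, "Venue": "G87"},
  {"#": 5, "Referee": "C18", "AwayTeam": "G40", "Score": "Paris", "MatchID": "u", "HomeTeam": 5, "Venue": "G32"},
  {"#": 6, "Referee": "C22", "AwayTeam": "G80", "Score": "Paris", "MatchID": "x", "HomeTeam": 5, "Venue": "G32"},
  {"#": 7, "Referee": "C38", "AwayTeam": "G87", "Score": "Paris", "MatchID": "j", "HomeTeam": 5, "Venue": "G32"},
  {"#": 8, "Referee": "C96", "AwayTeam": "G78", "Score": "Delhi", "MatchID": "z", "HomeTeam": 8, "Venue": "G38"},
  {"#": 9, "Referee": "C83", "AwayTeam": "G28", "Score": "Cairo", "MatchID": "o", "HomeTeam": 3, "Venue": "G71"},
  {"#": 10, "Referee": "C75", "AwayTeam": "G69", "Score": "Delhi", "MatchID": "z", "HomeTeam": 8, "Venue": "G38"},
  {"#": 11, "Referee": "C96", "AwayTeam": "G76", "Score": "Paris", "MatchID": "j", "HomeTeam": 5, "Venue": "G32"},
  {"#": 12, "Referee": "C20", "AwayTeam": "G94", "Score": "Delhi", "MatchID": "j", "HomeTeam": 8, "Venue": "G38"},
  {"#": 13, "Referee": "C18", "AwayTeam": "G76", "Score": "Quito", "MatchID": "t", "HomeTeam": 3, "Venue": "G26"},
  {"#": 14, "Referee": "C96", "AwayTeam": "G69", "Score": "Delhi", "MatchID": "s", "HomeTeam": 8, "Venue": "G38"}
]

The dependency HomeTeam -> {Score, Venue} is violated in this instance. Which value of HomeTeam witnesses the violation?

3

HomeTeam=5: rows 1, 2, 5, 6, 7, 11 → {Score,Venue} = (Paris, G32), (Paris, G32), (Paris, G32), (Paris, G32), (Paris, G32), (Paris, G32) ✓
HomeTeam=3: rows 3, 4, 9, 13 → {Score,Venue} takes values {(Delhi, G82), (Quito, G87), (Cairo, G71), (Quito, G26)} — violation
HomeTeam=8: rows 8, 10, 12, 14 → {Score,Venue} = (Delhi, G38), (Delhi, G38), (Delhi, G38), (Delhi, G38) ✓
The only HomeTeam value with inconsistent RHS is HomeTeam=3.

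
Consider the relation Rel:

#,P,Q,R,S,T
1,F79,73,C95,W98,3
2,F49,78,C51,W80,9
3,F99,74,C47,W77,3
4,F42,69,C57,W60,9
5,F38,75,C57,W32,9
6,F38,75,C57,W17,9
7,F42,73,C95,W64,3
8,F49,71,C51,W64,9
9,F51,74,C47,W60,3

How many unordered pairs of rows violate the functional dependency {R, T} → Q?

(R=C95, T=3): all 2 rows agree on Q — 0 pairs.
(R=C51, T=9): violating pairs (2,8) — 1 pair.
(R=C47, T=3): all 2 rows agree on Q — 0 pairs.
(R=C57, T=9): violating pairs (4,5), (4,6) — 2 pairs.

3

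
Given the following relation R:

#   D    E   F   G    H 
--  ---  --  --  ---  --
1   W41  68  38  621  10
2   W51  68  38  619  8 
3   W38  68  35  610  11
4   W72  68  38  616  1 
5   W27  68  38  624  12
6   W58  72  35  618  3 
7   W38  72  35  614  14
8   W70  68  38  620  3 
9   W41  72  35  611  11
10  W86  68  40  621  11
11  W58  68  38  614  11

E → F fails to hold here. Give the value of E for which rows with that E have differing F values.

68

E=68: rows 1, 2, 3, 4, 5, 8, 10, 11 → F takes values {38, 35, 40} — violation
E=72: rows 6, 7, 9 → F = 35, 35, 35 ✓
The only E value with inconsistent F is E=68.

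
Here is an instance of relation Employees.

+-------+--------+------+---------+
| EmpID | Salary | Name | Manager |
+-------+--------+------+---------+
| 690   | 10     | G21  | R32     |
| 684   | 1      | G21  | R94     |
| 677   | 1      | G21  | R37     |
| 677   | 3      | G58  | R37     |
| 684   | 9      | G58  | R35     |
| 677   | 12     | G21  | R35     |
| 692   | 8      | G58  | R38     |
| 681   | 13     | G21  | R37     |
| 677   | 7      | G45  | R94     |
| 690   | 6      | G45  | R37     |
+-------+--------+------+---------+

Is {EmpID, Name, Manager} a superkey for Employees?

All 10 rows have distinct {EmpID, Name, Manager} values, so {EmpID, Name, Manager} → (all attributes) holds and {EmpID, Name, Manager} is a superkey.

Yes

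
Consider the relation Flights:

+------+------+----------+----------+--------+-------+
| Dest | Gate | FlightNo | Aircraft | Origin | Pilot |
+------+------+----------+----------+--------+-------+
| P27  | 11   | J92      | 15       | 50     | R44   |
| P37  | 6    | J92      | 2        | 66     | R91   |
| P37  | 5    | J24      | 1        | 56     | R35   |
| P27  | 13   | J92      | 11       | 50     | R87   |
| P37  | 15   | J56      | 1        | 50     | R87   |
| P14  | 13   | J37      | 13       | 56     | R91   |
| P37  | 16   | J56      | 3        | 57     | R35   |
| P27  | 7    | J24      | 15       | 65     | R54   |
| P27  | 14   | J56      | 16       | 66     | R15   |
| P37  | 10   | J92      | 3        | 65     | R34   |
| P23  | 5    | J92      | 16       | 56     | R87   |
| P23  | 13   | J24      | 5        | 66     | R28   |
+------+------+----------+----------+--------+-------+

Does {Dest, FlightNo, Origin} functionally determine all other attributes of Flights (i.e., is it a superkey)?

No

Two distinct rows share (Dest=P27, FlightNo=J92, Origin=50), so {Dest, FlightNo, Origin} does not determine every attribute — not a superkey.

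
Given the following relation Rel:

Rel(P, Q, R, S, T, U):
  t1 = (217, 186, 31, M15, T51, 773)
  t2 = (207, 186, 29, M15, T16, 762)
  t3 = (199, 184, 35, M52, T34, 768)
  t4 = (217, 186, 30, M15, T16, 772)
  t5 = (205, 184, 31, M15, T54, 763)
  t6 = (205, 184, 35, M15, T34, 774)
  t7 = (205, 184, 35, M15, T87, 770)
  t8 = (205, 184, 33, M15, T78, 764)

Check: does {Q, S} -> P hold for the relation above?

No

(Q=186, S=M15): rows 1, 2, 4 → P takes values {217, 207} — violation
(Q=184, S=M52): row 3 → P = 199 ✓
(Q=184, S=M15): rows 5, 6, 7, 8 → P = 205, 205, 205, 205 ✓
Two rows agree on {Q, S} but differ on P, so {Q, S} -> P does not hold.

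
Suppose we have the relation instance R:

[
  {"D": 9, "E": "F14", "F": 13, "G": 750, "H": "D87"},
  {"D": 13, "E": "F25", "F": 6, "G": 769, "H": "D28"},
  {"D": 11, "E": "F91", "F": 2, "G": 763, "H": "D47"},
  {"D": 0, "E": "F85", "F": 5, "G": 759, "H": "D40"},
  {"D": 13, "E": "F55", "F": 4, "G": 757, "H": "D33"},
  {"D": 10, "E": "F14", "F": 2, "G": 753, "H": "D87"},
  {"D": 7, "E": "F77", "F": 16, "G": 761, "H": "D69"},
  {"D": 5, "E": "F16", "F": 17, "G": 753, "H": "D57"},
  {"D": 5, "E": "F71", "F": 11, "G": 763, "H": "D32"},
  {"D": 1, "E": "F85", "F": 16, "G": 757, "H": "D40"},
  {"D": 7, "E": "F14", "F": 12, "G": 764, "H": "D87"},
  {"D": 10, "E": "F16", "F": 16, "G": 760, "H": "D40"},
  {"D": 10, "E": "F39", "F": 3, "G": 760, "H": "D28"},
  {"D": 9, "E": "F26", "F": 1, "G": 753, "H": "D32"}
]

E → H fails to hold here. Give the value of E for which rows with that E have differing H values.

E=F14: 3 rows → H = D87, D87, D87 ✓
E=F25: 1 row → H = D28 ✓
E=F91: 1 row → H = D47 ✓
E=F85: 2 rows → H = D40, D40 ✓
E=F55: 1 row → H = D33 ✓
E=F77: 1 row → H = D69 ✓
E=F16: 2 rows → H takes values {D57, D40} — violation
E=F71: 1 row → H = D32 ✓
E=F39: 1 row → H = D28 ✓
E=F26: 1 row → H = D32 ✓
The only E value with inconsistent H is E=F16.

F16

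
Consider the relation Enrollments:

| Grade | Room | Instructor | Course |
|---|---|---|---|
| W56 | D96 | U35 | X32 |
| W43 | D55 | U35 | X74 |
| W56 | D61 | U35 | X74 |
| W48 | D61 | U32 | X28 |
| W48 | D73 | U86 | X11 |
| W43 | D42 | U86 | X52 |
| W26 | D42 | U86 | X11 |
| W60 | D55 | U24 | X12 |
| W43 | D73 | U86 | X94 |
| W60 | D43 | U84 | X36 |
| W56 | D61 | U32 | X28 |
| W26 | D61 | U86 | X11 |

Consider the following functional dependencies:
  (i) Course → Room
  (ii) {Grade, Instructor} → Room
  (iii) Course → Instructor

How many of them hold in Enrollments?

1

(i) Course → Room: Course=X74: 2 rows → Room takes values {D55, D61} — violation; Course=X11: 3 rows → Room takes values {D73, D42, D61} — violation — fails.
(ii) {Grade, Instructor} → Room: (Grade=W56, Instructor=U35): 2 rows → Room takes values {D96, D61} — violation; (Grade=W43, Instructor=U86): 2 rows → Room takes values {D42, D73} — violation; (Grade=W26, Instructor=U86): 2 rows → Room takes values {D42, D61} — violation — fails.
(iii) Course → Instructor: every LHS value maps to a single RHS value — holds.
1 of the 3 dependencies holds.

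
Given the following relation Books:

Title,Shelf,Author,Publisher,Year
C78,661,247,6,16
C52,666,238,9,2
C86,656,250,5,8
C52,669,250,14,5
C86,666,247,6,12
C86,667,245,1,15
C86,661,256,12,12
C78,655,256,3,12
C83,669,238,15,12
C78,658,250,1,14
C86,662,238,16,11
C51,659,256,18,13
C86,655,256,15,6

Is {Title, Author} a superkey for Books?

No

Two distinct rows share (Title=C86, Author=256), so {Title, Author} does not determine every attribute — not a superkey.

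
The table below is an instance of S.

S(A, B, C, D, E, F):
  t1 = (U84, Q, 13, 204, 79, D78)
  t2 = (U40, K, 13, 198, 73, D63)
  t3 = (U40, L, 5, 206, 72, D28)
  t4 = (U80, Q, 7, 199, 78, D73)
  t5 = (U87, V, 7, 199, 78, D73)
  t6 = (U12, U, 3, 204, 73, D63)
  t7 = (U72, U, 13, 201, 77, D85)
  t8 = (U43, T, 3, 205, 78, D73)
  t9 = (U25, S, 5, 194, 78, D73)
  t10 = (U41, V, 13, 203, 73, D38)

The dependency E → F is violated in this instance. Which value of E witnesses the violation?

73

E=79: row 1 → F = D78 ✓
E=73: rows 2, 6, 10 → F takes values {D63, D38} — violation
E=72: row 3 → F = D28 ✓
E=78: rows 4, 5, 8, 9 → F = D73, D73, D73, D73 ✓
E=77: row 7 → F = D85 ✓
The only E value with inconsistent F is E=73.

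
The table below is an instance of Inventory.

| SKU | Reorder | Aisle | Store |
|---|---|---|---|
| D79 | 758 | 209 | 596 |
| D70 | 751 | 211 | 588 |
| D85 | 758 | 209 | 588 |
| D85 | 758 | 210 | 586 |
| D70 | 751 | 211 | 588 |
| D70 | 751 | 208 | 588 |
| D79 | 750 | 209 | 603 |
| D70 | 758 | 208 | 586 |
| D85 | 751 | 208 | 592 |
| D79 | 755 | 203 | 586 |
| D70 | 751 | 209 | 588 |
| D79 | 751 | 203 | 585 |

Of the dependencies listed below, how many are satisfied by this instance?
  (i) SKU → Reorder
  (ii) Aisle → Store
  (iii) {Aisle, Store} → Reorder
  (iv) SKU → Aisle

(i) SKU → Reorder: SKU=D79: 4 rows → Reorder takes values {758, 750, 755, 751} — violation; SKU=D70: 5 rows → Reorder takes values {751, 758} — violation; SKU=D85: 3 rows → Reorder takes values {758, 751} — violation — fails.
(ii) Aisle → Store: Aisle=209: 4 rows → Store takes values {596, 588, 603} — violation; Aisle=208: 3 rows → Store takes values {588, 586, 592} — violation; Aisle=203: 2 rows → Store takes values {586, 585} — violation — fails.
(iii) {Aisle, Store} → Reorder: (Aisle=209, Store=588): 2 rows → Reorder takes values {758, 751} — violation — fails.
(iv) SKU → Aisle: SKU=D79: 4 rows → Aisle takes values {209, 203} — violation; SKU=D70: 5 rows → Aisle takes values {211, 208, 209} — violation; SKU=D85: 3 rows → Aisle takes values {209, 210, 208} — violation — fails.
None of the 4 dependencies hold.

0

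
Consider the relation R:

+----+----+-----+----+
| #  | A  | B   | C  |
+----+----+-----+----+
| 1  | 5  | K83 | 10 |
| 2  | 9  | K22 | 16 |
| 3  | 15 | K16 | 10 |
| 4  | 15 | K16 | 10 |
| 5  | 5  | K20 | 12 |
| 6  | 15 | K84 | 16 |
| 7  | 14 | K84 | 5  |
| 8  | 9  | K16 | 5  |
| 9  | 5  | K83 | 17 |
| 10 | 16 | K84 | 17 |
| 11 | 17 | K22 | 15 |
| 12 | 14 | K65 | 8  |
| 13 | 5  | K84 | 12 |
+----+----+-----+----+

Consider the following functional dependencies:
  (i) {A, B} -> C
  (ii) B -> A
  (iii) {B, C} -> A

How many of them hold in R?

(i) {A, B} -> C: (A=5, B=K83): rows 1, 9 → C takes values {10, 17} — violation — fails.
(ii) B -> A: B=K22: rows 2, 11 → A takes values {9, 17} — violation; B=K16: rows 3, 4, 8 → A takes values {15, 9} — violation; B=K84: rows 6, 7, 10, 13 → A takes values {15, 14, 16, 5} — violation — fails.
(iii) {B, C} -> A: every LHS value maps to a single RHS value — holds.
1 of the 3 dependencies holds.

1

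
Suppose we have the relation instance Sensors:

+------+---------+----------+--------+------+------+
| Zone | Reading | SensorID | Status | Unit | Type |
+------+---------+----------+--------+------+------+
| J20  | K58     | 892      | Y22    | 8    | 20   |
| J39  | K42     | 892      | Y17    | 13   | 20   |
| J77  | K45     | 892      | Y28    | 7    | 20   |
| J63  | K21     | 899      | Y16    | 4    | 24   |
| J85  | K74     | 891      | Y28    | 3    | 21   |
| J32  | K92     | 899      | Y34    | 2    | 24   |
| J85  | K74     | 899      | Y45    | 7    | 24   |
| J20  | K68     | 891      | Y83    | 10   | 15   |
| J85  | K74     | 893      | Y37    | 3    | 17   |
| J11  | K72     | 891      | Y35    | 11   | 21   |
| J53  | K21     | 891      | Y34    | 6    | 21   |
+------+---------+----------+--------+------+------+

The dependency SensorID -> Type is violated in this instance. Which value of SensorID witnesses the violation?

SensorID=892: 3 rows → Type = 20, 20, 20 ✓
SensorID=899: 3 rows → Type = 24, 24, 24 ✓
SensorID=891: 4 rows → Type takes values {21, 15} — violation
SensorID=893: 1 row → Type = 17 ✓
The only SensorID value with inconsistent Type is SensorID=891.

891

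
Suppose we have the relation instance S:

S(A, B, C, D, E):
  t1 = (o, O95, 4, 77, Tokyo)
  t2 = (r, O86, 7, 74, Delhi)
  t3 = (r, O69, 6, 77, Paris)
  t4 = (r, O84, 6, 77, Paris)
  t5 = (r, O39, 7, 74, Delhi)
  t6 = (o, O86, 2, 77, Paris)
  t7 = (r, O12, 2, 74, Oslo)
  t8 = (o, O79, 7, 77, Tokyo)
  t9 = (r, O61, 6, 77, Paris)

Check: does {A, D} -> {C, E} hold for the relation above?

No

(A=o, D=77): rows 1, 6, 8 → {C,E} takes values {(4, Tokyo), (2, Paris), (7, Tokyo)} — violation
(A=r, D=74): rows 2, 5, 7 → {C,E} takes values {(7, Delhi), (2, Oslo)} — violation
(A=r, D=77): rows 3, 4, 9 → {C,E} = (6, Paris), (6, Paris), (6, Paris) ✓
Two rows agree on {A, D} but differ on {C, E}, so {A, D} -> {C, E} does not hold.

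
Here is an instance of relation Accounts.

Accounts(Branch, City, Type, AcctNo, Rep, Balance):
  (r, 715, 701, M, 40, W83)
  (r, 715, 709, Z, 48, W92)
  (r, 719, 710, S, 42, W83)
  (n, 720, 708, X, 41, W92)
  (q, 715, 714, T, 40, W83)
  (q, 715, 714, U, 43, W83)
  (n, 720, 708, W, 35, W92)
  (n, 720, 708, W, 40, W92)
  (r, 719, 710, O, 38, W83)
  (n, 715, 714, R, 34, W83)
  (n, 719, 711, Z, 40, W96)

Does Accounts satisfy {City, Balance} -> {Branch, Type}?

(City=715, Balance=W83): 4 rows → {Branch,Type} takes values {(r, 701), (q, 714), (n, 714)} — violation
(City=715, Balance=W92): 1 row → {Branch,Type} = (r, 709) ✓
(City=719, Balance=W83): 2 rows → {Branch,Type} = (r, 710), (r, 710) ✓
(City=720, Balance=W92): 3 rows → {Branch,Type} = (n, 708), (n, 708), (n, 708) ✓
(City=719, Balance=W96): 1 row → {Branch,Type} = (n, 711) ✓
Two rows agree on {City, Balance} but differ on {Branch, Type}, so {City, Balance} -> {Branch, Type} does not hold.

No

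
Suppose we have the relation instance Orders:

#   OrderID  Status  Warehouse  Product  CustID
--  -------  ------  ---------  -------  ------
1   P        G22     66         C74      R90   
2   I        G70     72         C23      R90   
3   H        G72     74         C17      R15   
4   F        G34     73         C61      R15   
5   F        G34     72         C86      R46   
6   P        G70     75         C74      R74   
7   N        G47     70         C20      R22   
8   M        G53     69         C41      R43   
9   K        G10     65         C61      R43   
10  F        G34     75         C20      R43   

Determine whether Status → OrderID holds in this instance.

No

Status=G22: row 1 → OrderID = P ✓
Status=G70: rows 2, 6 → OrderID takes values {I, P} — violation
Status=G72: row 3 → OrderID = H ✓
Status=G34: rows 4, 5, 10 → OrderID = F, F, F ✓
Status=G47: row 7 → OrderID = N ✓
Status=G53: row 8 → OrderID = M ✓
Status=G10: row 9 → OrderID = K ✓
Two rows agree on Status but differ on OrderID, so Status → OrderID does not hold.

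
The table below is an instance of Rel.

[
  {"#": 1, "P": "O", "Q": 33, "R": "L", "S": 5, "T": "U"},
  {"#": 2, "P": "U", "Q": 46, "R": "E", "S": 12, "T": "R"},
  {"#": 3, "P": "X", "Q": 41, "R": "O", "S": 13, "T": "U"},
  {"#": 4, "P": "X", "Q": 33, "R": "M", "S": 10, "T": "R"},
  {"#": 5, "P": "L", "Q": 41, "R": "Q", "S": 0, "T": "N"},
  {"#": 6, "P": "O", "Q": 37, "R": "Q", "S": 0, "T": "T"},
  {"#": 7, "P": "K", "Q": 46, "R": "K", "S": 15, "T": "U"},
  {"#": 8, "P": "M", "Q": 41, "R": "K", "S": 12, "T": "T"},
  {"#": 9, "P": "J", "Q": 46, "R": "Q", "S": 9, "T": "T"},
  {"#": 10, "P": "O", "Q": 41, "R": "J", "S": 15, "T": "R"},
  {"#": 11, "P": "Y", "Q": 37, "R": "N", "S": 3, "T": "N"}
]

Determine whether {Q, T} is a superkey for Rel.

All 11 rows have distinct {Q, T} values, so {Q, T} → (all attributes) holds and {Q, T} is a superkey.

Yes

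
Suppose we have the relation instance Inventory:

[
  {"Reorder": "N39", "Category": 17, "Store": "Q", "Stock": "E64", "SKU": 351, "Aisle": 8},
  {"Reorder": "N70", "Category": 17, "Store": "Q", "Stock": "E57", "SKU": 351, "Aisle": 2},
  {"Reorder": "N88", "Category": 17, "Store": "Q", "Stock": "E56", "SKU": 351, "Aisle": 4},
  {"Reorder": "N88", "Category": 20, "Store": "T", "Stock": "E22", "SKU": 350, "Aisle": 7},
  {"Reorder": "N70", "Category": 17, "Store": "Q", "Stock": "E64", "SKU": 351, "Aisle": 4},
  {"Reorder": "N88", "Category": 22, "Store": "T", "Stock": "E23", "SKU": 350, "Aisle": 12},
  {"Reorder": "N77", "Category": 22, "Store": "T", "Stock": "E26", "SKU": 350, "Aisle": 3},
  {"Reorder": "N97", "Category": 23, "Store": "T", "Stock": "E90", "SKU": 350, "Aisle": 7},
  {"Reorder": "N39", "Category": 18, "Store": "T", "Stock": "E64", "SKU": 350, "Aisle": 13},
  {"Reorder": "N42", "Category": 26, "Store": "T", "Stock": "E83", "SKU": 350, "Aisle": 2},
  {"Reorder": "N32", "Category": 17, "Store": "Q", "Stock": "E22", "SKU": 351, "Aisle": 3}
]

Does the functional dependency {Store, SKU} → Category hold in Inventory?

(Store=Q, SKU=351): 5 rows → Category = 17, 17, 17, 17, 17 ✓
(Store=T, SKU=350): 6 rows → Category takes values {20, 22, 23, 18, 26} — violation
Two rows agree on {Store, SKU} but differ on Category, so {Store, SKU} → Category does not hold.

No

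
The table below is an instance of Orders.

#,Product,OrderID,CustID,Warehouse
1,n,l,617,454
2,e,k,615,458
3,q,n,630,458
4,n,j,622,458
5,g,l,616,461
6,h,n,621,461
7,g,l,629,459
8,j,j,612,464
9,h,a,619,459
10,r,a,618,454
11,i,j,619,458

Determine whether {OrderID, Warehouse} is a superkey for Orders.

Rows 4 and 11 have the same {OrderID, Warehouse} value (OrderID=j, Warehouse=458) but are distinct tuples, so {OrderID, Warehouse} does not determine every attribute — not a superkey.

No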